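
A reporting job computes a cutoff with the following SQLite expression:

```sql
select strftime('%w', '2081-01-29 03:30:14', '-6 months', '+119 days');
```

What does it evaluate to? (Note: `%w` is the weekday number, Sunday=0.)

First apply '-6 months', '+119 days': 2081-01-29 03:30:14 → 2080-11-25 03:30:14.
2080-11-25 is a Monday; with Sunday=0 that is 1.

1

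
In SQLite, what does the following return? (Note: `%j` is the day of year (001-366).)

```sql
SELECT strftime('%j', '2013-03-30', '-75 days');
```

014

First apply '-75 days': 2013-03-30 → 2013-01-14.
Day-of-year for 2013-01-14: days since 2013-01-01 inclusive = 14, zero-padded to 014.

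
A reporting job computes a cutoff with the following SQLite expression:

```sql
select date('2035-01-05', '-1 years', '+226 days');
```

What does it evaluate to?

Adding -1 year to 2035-01-05 gives 2034-01-05.
Applying '+226 days' to 2034-01-05: counting 226 days forward gives 2034-08-19.

2034-08-19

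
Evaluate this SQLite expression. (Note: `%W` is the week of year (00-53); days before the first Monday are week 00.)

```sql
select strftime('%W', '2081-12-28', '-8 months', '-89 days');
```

04

First apply '-8 months', '-89 days': 2081-12-28 → 2081-01-29.
2081-01-29 is a Wednesday. SQLite's %W counts Mondays since the year started; the result is 04.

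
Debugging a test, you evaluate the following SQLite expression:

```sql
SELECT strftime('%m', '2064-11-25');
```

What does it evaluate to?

`%m` extracts the 2-digit month (01-12): 11.

11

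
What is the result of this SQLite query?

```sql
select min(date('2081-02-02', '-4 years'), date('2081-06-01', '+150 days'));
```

2077-02-02

date('2081-02-02', '-4 years') → 2077-02-02.
date('2081-06-01', '+150 days') → 2081-10-29.
Earlier of the two is 2077-02-02.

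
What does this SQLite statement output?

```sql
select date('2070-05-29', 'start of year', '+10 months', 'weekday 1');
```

`start of year` rewinds 2070-05-29 to 2070-01-01.
Adding +10 months to 2070-01-01 gives 2070-11-01.
`weekday 1` advances to the next Monday; 2070-11-01 is a Saturday, so it moves forward to 2070-11-03.

2070-11-03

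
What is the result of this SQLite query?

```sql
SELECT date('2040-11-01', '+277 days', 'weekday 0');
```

2041-08-11

Applying '+277 days' to 2040-11-01: counting 277 days forward gives 2041-08-05.
`weekday 0` advances to the next Sunday; 2041-08-05 is a Monday, so it moves forward to 2041-08-11.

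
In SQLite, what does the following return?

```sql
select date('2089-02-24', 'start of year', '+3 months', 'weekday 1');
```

2089-04-04

`start of year` rewinds 2089-02-24 to 2089-01-01.
Adding +3 months to 2089-01-01 gives 2089-04-01.
`weekday 1` advances to the next Monday; 2089-04-01 is a Friday, so it moves forward to 2089-04-04.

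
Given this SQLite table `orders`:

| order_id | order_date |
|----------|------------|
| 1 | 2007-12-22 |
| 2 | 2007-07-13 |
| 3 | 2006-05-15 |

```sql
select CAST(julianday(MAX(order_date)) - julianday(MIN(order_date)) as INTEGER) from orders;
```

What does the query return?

586

MIN = 2006-05-15, MAX = 2007-12-22.
16 days remain in May 2006 after the 15th (31 − 15).
Full months from June 2006 through November 2007 contribute their day counts.
Then 22 days into December 2007.
Total: 16 + 30 + 31 + 31 + 30 + 31 + 30 + 31 + 31 + 28 + 31 + 30 + 31 + 30 + 31 + 31 + 30 + 31 + 30 + 22 = 586.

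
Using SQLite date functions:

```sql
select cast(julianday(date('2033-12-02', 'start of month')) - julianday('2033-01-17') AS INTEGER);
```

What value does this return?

318

`start of month` rewinds 2033-12-02 to 2033-12-01.
14 days remain in January 2033 after the 17th (31 − 17).
Full months from February 2033 through November 2033 contribute their day counts.
Then 1 day into December 2033.
Total: 14 + 28 + 31 + 30 + 31 + 30 + 31 + 31 + 30 + 31 + 30 + 1 = 318.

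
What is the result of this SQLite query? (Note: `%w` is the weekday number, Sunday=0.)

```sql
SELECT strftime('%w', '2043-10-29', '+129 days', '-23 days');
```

5

First apply '+129 days', '-23 days': 2043-10-29 → 2044-02-12.
2044-02-12 is a Friday; with Sunday=0 that is 5.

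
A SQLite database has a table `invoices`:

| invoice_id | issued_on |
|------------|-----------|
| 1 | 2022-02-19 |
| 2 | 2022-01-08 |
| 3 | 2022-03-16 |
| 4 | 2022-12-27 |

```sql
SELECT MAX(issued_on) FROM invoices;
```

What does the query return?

MAX over {2022-01-08, 2022-02-19, 2022-03-16, 2022-12-27}.

2022-12-27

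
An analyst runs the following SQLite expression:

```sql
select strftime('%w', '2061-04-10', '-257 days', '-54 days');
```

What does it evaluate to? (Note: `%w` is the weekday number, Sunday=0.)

First apply '-257 days', '-54 days': 2061-04-10 → 2060-06-03.
2060-06-03 is a Thursday; with Sunday=0 that is 4.

4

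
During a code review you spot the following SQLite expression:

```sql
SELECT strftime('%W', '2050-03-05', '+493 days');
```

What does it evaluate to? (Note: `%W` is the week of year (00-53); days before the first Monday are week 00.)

First apply '+493 days': 2050-03-05 → 2051-07-11.
2051-07-11 is a Tuesday. SQLite's %W counts Mondays since the year started; the result is 28.

28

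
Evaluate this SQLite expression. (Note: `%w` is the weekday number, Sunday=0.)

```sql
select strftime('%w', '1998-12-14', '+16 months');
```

5

First apply '+16 months': 1998-12-14 → 2000-04-14.
2000-04-14 is a Friday; with Sunday=0 that is 5.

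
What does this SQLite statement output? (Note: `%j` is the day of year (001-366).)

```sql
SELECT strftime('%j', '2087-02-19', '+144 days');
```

First apply '+144 days': 2087-02-19 → 2087-07-13.
Day-of-year for 2087-07-13: days since 2087-01-01 inclusive = 194, zero-padded to 194.

194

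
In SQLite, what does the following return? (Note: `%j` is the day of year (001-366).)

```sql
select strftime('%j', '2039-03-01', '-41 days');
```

First apply '-41 days': 2039-03-01 → 2039-01-19.
Day-of-year for 2039-01-19: days since 2039-01-01 inclusive = 19, zero-padded to 019.

019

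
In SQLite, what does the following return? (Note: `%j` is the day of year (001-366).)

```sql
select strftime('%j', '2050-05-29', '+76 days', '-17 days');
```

First apply '+76 days', '-17 days': 2050-05-29 → 2050-07-27.
Day-of-year for 2050-07-27: days since 2050-01-01 inclusive = 208, zero-padded to 208.

208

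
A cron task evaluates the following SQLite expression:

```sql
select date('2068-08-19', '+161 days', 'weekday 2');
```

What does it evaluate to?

Applying '+161 days' to 2068-08-19: counting 161 days forward gives 2069-01-27.
`weekday 2` advances to the next Tuesday; 2069-01-27 is a Sunday, so it moves forward to 2069-01-29.

2069-01-29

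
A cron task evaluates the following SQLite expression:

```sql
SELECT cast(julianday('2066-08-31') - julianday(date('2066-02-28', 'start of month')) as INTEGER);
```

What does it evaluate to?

211

`start of month` rewinds 2066-02-28 to 2066-02-01.
27 days remain in February 2066 after the 1st (28 − 1).
March 2066: 31 days.
April 2066: 30 days.
May 2066: 31 days.
June 2066: 30 days.
July 2066: 31 days.
Then 31 days into August 2066.
Total: 27 + 31 + 30 + 31 + 30 + 31 + 31 = 211.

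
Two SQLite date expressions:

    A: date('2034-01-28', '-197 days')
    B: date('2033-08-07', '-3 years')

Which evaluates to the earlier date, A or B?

B

A = 2033-07-15.
B = 2030-08-07.
B is earlier.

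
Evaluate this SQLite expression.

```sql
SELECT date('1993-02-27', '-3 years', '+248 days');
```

1990-11-02

Adding -3 years to 1993-02-27 gives 1990-02-27.
Applying '+248 days' to 1990-02-27: counting 248 days forward gives 1990-11-02.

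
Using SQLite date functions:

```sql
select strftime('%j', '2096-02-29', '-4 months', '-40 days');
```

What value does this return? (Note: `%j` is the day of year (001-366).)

First apply '-4 months', '-40 days': 2096-02-29 → 2095-09-19.
Day-of-year for 2095-09-19: days since 2095-01-01 inclusive = 262, zero-padded to 262.

262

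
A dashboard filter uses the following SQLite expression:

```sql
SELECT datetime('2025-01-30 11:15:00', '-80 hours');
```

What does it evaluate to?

-80 hours from 2025-01-30 11:15:00 is 2025-01-27 03:15:00 (crosses midnight).

2025-01-27 03:15:00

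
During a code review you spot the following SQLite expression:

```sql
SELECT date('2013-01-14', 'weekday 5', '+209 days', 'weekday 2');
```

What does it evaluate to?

2013-08-20

`weekday 5` advances to the next Friday; 2013-01-14 is a Monday, so it moves forward to 2013-01-18.
Applying '+209 days' to 2013-01-18: counting 209 days forward gives 2013-08-15.
`weekday 2` advances to the next Tuesday; 2013-08-15 is a Thursday, so it moves forward to 2013-08-20.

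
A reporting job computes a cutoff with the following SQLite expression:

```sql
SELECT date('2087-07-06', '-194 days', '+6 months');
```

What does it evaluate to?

2087-06-24

Applying '-194 days' to 2087-07-06: counting 194 days back gives 2086-12-24.
Adding +6 months to 2086-12-24 gives 2087-06-24.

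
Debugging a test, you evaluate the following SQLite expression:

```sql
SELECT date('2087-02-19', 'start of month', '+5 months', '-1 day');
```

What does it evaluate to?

`start of month` rewinds 2087-02-19 to 2087-02-01.
Adding +5 months to 2087-02-01 gives 2087-07-01.
Going back 1 day from 2087-07-01 reaches 2087-06-30 (last day of June, 30 days).

2087-06-30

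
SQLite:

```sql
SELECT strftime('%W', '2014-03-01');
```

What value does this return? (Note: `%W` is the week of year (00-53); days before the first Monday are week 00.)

2014-03-01 is a Saturday. SQLite's %W counts Mondays since the year started; the result is 08.

08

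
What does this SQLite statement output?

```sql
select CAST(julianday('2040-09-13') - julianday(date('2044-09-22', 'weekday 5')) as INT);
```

`weekday 5` advances to the next Friday; 2044-09-22 is a Thursday, so it moves forward to 2044-09-23.
17 days remain in September 2040 after the 13th (30 − 13).
Full months from October 2040 through August 2044 contribute their day counts.
Then 23 days into September 2044.
Total: 17 + 31 + 30 + 31 + 31 + 28 + 31 + 30 + 31 + 30 + 31 + 31 + 30 + 31 + 30 + 31 + 31 + 28 + 31 + 30 + 31 + 30 + 31 + 31 + 30 + 31 + 30 + 31 + 31 + 28 + 31 + 30 + 31 + 30 + 31 + 31 + 30 + 31 + 30 + 31 + 31 + 29 + 31 + 30 + 31 + 30 + 31 + 31 + 23 = 1471.
The subtraction is earlier − later, so the result is −1471 → -1471.

-1471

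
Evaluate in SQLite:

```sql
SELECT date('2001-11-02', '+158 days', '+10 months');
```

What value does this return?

Applying '+158 days' to 2001-11-02: counting 158 days forward gives 2002-04-09.
Adding +10 months to 2002-04-09 gives 2003-02-09.

2003-02-09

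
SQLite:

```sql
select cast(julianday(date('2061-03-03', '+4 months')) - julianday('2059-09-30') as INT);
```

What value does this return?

Adding +4 months to 2061-03-03 gives 2061-07-03.
0 days remain in September 2059 after the 30th (30 − 30).
Full months from October 2059 through June 2061 contribute their day counts.
Then 3 days into July 2061.
Total: 0 + 31 + 30 + 31 + 31 + 29 + 31 + 30 + 31 + 30 + 31 + 31 + 30 + 31 + 30 + 31 + 31 + 28 + 31 + 30 + 31 + 30 + 3 = 642.

642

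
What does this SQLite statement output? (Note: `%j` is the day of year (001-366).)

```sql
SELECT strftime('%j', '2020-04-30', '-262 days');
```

224

First apply '-262 days': 2020-04-30 → 2019-08-12.
Day-of-year for 2019-08-12: days since 2019-01-01 inclusive = 224, zero-padded to 224.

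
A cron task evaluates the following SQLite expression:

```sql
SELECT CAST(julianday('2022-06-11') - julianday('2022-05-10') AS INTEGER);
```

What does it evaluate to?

32

21 days remain in May 2022 after the 10th (31 − 10).
Then 11 days into June 2022.
Total: 21 + 11 = 32.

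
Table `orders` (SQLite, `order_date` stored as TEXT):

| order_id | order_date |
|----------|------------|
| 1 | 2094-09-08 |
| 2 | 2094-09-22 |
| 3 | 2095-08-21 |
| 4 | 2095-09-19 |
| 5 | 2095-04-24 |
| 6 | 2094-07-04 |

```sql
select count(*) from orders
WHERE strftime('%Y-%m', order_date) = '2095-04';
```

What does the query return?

1

Rows with year-month 2095-04: 2095-04-24 → 1.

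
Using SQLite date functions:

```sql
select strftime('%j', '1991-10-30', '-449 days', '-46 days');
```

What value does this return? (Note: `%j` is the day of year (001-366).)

173

First apply '-449 days', '-46 days': 1991-10-30 → 1990-06-22.
Day-of-year for 1990-06-22: days since 1990-01-01 inclusive = 173, zero-padded to 173.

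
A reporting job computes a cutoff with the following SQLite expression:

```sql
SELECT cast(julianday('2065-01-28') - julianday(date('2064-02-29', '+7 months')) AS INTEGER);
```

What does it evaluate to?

121

Adding +7 months to 2064-02-29 gives 2064-09-29.
1 day remains in September 2064 after the 29th (30 − 29).
October 2064: 31 days.
November 2064: 30 days.
December 2064: 31 days.
Then 28 days into January 2065.
Total: 1 + 31 + 30 + 31 + 28 = 121.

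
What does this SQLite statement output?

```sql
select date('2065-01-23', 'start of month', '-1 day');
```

`start of month` rewinds 2065-01-23 to 2065-01-01.
Going back 1 day from 2065-01-01 reaches 2064-12-31 (last day of December, 31 days).

2064-12-31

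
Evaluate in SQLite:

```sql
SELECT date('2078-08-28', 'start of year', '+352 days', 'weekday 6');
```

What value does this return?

2078-12-24

`start of year` rewinds 2078-08-28 to 2078-01-01.
Applying '+352 days' to 2078-01-01: counting 352 days forward gives 2078-12-19.
`weekday 6` advances to the next Saturday; 2078-12-19 is a Monday, so it moves forward to 2078-12-24.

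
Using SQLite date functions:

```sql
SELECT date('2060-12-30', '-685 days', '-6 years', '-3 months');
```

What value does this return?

2052-11-14

Applying '-685 days' to 2060-12-30: counting 685 days back gives 2059-02-14.
Adding -6 years to 2059-02-14 gives 2053-02-14.
Adding -3 months to 2053-02-14 gives 2052-11-14.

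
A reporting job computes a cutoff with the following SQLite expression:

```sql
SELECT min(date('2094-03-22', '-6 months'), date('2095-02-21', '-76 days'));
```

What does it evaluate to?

2093-09-22

date('2094-03-22', '-6 months') → 2093-09-22.
date('2095-02-21', '-76 days') → 2094-12-07.
Earlier of the two is 2093-09-22.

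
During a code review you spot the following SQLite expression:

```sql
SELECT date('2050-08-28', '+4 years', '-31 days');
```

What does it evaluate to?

2054-07-28

Adding +4 years to 2050-08-28 gives 2054-08-28.
Going back 28 days from 2054-08-28 reaches 2054-07-31 (last day of July, 31 days).
Going back 3 days within July lands on 2054-07-28.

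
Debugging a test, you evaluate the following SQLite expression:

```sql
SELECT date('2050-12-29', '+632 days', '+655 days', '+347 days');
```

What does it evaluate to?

Applying '+632 days' to 2050-12-29: counting 632 days forward gives 2052-09-21.
Applying '+655 days' to 2052-09-21: counting 655 days forward gives 2054-07-08.
Applying '+347 days' to 2054-07-08: counting 347 days forward gives 2055-06-20.

2055-06-20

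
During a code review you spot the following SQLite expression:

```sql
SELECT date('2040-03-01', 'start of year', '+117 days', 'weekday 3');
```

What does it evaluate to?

2040-05-02

`start of year` rewinds 2040-03-01 to 2040-01-01.
Applying '+117 days' to 2040-01-01: counting 117 days forward gives 2040-04-27.
`weekday 3` advances to the next Wednesday; 2040-04-27 is a Friday, so it moves forward to 2040-05-02.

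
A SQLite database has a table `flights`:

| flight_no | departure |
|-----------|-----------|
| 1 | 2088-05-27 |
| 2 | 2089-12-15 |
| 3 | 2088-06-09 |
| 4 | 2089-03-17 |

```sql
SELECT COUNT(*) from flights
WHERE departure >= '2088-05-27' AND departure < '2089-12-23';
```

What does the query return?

Rows in [2088-05-27, 2089-12-23): 2088-05-27, 2089-12-15, 2088-06-09, 2089-03-17 → 4 rows.

4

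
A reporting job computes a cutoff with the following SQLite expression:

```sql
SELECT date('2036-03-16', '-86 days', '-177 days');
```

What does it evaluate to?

Applying '-86 days' to 2036-03-16: counting 86 days back gives 2035-12-21.
Applying '-177 days' to 2035-12-21: counting 177 days back gives 2035-06-27.

2035-06-27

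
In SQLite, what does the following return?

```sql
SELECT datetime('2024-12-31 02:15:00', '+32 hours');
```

+32 hours from 2024-12-31 02:15:00 is 2025-01-01 10:15:00 (crosses midnight).

2025-01-01 10:15:00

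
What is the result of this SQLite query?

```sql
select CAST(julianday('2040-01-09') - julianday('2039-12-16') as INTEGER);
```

24

15 days remain in December 2039 after the 16th (31 − 16).
Then 9 days into January 2040.
Total: 15 + 9 = 24.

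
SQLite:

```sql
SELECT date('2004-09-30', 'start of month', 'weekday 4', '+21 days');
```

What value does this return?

`start of month` rewinds 2004-09-30 to 2004-09-01.
`weekday 4` advances to the next Thursday; 2004-09-01 is a Wednesday, so it moves forward to 2004-09-02.
Advancing 21 more days within September lands on 2004-09-23.

2004-09-23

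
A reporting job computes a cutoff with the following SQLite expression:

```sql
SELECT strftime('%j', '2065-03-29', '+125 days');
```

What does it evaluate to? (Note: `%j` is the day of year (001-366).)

213

First apply '+125 days': 2065-03-29 → 2065-08-01.
Day-of-year for 2065-08-01: days since 2065-01-01 inclusive = 213, zero-padded to 213.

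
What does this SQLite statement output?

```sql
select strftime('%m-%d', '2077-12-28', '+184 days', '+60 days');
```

08-29

First apply '+184 days', '+60 days': 2077-12-28 → 2078-08-29.
`%m-%d` extracts the month-day: 08-29.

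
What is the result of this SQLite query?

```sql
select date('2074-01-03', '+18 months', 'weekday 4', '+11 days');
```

2075-07-15

Adding +18 months to 2074-01-03 gives 2075-07-03.
`weekday 4` advances to the next Thursday; 2075-07-03 is a Wednesday, so it moves forward to 2075-07-04.
Advancing 11 more days within July lands on 2075-07-15.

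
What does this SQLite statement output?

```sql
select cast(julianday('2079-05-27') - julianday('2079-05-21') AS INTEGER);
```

Both dates are in May 2079: 27 − 21 = 6.

6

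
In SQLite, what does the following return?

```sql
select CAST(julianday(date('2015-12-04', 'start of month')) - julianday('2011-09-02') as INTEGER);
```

`start of month` rewinds 2015-12-04 to 2015-12-01.
28 days remain in September 2011 after the 2nd (30 − 2).
Full months from October 2011 through November 2015 contribute their day counts.
Then 1 day into December 2015.
Total: 28 + 31 + 30 + 31 + 31 + 29 + 31 + 30 + 31 + 30 + 31 + 31 + 30 + 31 + 30 + 31 + 31 + 28 + 31 + 30 + 31 + 30 + 31 + 31 + 30 + 31 + 30 + 31 + 31 + 28 + 31 + 30 + 31 + 30 + 31 + 31 + 30 + 31 + 30 + 31 + 31 + 28 + 31 + 30 + 31 + 30 + 31 + 31 + 30 + 31 + 30 + 1 = 1551.

1551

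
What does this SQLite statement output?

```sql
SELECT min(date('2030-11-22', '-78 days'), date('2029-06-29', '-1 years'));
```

2028-06-29

date('2030-11-22', '-78 days') → 2030-09-05.
date('2029-06-29', '-1 years') → 2028-06-29.
Earlier of the two is 2028-06-29.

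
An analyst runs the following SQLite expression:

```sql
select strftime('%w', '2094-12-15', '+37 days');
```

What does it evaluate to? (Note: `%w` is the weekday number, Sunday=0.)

5

First apply '+37 days': 2094-12-15 → 2095-01-21.
2095-01-21 is a Friday; with Sunday=0 that is 5.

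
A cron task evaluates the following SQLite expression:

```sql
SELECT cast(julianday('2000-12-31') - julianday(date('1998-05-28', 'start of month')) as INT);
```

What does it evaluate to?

975

`start of month` rewinds 1998-05-28 to 1998-05-01.
30 days remain in May 1998 after the 1st (31 − 1).
Full months from June 1998 through November 2000 contribute their day counts.
Then 31 days into December 2000.
Total: 30 + 30 + 31 + 31 + 30 + 31 + 30 + 31 + 31 + 28 + 31 + 30 + 31 + 30 + 31 + 31 + 30 + 31 + 30 + 31 + 31 + 29 + 31 + 30 + 31 + 30 + 31 + 31 + 30 + 31 + 30 + 31 = 975.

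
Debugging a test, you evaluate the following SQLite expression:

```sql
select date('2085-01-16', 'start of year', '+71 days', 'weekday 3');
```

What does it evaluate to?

`start of year` rewinds 2085-01-16 to 2085-01-01.
Applying '+71 days' to 2085-01-01: counting 71 days forward gives 2085-03-13.
`weekday 3` advances to the next Wednesday; 2085-03-13 is a Tuesday, so it moves forward to 2085-03-14.

2085-03-14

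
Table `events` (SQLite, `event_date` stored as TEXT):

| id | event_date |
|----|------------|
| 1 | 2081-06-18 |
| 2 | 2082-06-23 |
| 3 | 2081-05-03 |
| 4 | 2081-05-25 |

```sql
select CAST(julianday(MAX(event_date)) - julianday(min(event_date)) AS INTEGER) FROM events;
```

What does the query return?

MIN = 2081-05-03, MAX = 2082-06-23.
28 days remain in May 2081 after the 3rd (31 − 3).
Full months from June 2081 through May 2082 contribute their day counts.
Then 23 days into June 2082.
Total: 28 + 30 + 31 + 31 + 30 + 31 + 30 + 31 + 31 + 28 + 31 + 30 + 31 + 23 = 416.

416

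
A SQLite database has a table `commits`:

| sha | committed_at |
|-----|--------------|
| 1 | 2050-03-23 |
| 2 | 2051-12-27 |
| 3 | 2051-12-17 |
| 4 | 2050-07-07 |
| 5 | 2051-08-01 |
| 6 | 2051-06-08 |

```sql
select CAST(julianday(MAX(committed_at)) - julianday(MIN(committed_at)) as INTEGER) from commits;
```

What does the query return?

MIN = 2050-03-23, MAX = 2051-12-27.
8 days remain in March 2050 after the 23rd (31 − 23).
Full months from April 2050 through November 2051 contribute their day counts.
Then 27 days into December 2051.
Total: 8 + 30 + 31 + 30 + 31 + 31 + 30 + 31 + 30 + 31 + 31 + 28 + 31 + 30 + 31 + 30 + 31 + 31 + 30 + 31 + 30 + 27 = 644.

644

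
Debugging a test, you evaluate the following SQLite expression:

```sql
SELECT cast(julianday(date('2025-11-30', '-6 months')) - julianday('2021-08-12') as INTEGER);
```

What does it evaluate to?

1387

Adding -6 months to 2025-11-30 gives 2025-05-30.
19 days remain in August 2021 after the 12th (31 − 12).
Full months from September 2021 through April 2025 contribute their day counts.
Then 30 days into May 2025.
Total: 19 + 30 + 31 + 30 + 31 + 31 + 28 + 31 + 30 + 31 + 30 + 31 + 31 + 30 + 31 + 30 + 31 + 31 + 28 + 31 + 30 + 31 + 30 + 31 + 31 + 30 + 31 + 30 + 31 + 31 + 29 + 31 + 30 + 31 + 30 + 31 + 31 + 30 + 31 + 30 + 31 + 31 + 28 + 31 + 30 + 30 = 1387.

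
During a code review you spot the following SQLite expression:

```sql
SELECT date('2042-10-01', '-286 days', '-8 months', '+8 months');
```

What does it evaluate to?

2041-12-19

Applying '-286 days' to 2042-10-01: counting 286 days back gives 2041-12-19.
Adding -8 months to 2041-12-19 gives 2041-04-19.
Adding +8 months to 2041-04-19 gives 2041-12-19.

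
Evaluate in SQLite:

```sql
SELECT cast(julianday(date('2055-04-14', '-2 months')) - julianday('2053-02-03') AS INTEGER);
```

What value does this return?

741

Adding -2 months to 2055-04-14 gives 2055-02-14.
25 days remain in February 2053 after the 3rd (28 − 3).
Full months from March 2053 through January 2055 contribute their day counts.
Then 14 days into February 2055.
Total: 25 + 31 + 30 + 31 + 30 + 31 + 31 + 30 + 31 + 30 + 31 + 31 + 28 + 31 + 30 + 31 + 30 + 31 + 31 + 30 + 31 + 30 + 31 + 31 + 14 = 741.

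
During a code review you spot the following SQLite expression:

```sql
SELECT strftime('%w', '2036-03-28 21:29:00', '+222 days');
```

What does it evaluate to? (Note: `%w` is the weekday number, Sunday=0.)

First apply '+222 days': 2036-03-28 21:29:00 → 2036-11-05 21:29:00.
2036-11-05 is a Wednesday; with Sunday=0 that is 3.

3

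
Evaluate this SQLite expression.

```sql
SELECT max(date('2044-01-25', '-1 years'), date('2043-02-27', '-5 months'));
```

date('2044-01-25', '-1 years') → 2043-01-25.
date('2043-02-27', '-5 months') → 2042-09-27.
Later of the two is 2043-01-25.

2043-01-25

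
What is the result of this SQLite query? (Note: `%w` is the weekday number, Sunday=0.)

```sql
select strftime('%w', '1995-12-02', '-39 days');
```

First apply '-39 days': 1995-12-02 → 1995-10-24.
1995-10-24 is a Tuesday; with Sunday=0 that is 2.

2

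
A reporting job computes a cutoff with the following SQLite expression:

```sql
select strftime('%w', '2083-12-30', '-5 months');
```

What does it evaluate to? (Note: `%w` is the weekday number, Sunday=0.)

First apply '-5 months': 2083-12-30 → 2083-07-30.
2083-07-30 is a Friday; with Sunday=0 that is 5.

5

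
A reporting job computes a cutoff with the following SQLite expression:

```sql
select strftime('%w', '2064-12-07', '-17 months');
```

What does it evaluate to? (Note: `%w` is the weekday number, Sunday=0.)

6

First apply '-17 months': 2064-12-07 → 2063-07-07.
2063-07-07 is a Saturday; with Sunday=0 that is 6.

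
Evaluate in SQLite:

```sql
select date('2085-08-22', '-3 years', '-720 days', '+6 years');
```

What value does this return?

Adding -3 years to 2085-08-22 gives 2082-08-22.
Applying '-720 days' to 2082-08-22: counting 720 days back gives 2080-09-01.
Adding +6 years to 2080-09-01 gives 2086-09-01.

2086-09-01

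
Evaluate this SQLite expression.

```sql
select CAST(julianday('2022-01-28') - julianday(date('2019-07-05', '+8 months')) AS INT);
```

Adding +8 months to 2019-07-05 gives 2020-03-05.
26 days remain in March 2020 after the 5th (31 − 5).
Full months from April 2020 through December 2021 contribute their day counts.
Then 28 days into January 2022.
Total: 26 + 30 + 31 + 30 + 31 + 31 + 30 + 31 + 30 + 31 + 31 + 28 + 31 + 30 + 31 + 30 + 31 + 31 + 30 + 31 + 30 + 31 + 28 = 694.

694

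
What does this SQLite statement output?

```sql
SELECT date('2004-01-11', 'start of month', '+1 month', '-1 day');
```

2004-01-31

`start of month` rewinds 2004-01-11 to 2004-01-01.
Adding +1 month to 2004-01-01 gives 2004-02-01.
Going back 1 day from 2004-02-01 reaches 2004-01-31 (last day of January, 31 days).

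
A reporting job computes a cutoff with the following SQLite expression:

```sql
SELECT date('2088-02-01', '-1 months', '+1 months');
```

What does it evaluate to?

Adding -1 month to 2088-02-01 gives 2088-01-01.
Adding +1 month to 2088-01-01 gives 2088-02-01.

2088-02-01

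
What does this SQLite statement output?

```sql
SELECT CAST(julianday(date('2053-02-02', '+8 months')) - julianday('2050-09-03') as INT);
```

Adding +8 months to 2053-02-02 gives 2053-10-02.
27 days remain in September 2050 after the 3rd (30 − 3).
Full months from October 2050 through September 2053 contribute their day counts.
Then 2 days into October 2053.
Total: 27 + 31 + 30 + 31 + 31 + 28 + 31 + 30 + 31 + 30 + 31 + 31 + 30 + 31 + 30 + 31 + 31 + 29 + 31 + 30 + 31 + 30 + 31 + 31 + 30 + 31 + 30 + 31 + 31 + 28 + 31 + 30 + 31 + 30 + 31 + 31 + 30 + 2 = 1125.

1125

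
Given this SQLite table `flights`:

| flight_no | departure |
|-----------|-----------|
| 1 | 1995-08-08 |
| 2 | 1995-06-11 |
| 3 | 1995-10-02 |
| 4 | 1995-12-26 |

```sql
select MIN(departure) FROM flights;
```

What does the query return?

MIN over {1995-06-11, 1995-08-08, 1995-10-02, 1995-12-26}.

1995-06-11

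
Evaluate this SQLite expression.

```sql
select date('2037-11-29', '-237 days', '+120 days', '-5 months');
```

Applying '-237 days' to 2037-11-29: counting 237 days back gives 2037-04-06.
Applying '+120 days' to 2037-04-06: counting 120 days forward gives 2037-08-04.
Adding -5 months to 2037-08-04 gives 2037-03-04.

2037-03-04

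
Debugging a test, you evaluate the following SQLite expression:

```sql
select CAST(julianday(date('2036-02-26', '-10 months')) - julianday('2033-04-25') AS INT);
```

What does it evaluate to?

Adding -10 months to 2036-02-26 gives 2035-04-26.
5 days remain in April 2033 after the 25th (30 − 25).
Full months from May 2033 through March 2035 contribute their day counts.
Then 26 days into April 2035.
Total: 5 + 31 + 30 + 31 + 31 + 30 + 31 + 30 + 31 + 31 + 28 + 31 + 30 + 31 + 30 + 31 + 31 + 30 + 31 + 30 + 31 + 31 + 28 + 31 + 26 = 731.

731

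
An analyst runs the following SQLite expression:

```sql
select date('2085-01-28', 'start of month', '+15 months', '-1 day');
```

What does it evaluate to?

2086-03-31

`start of month` rewinds 2085-01-28 to 2085-01-01.
Adding +15 months to 2085-01-01 gives 2086-04-01.
Going back 1 day from 2086-04-01 reaches 2086-03-31 (last day of March, 31 days).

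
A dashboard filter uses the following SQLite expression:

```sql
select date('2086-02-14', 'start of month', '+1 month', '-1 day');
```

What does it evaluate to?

2086-02-28

`start of month` rewinds 2086-02-14 to 2086-02-01.
Adding +1 month to 2086-02-01 gives 2086-03-01.
Going back 1 day from 2086-03-01 reaches 2086-02-28 (last day of February, 28 days).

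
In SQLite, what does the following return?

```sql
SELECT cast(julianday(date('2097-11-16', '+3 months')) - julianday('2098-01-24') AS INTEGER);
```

23

Adding +3 months to 2097-11-16 gives 2098-02-16.
7 days remain in January 2098 after the 24th (31 − 24).
Then 16 days into February 2098.
Total: 7 + 16 = 23.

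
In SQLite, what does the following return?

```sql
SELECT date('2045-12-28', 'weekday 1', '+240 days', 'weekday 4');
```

`weekday 1` advances to the next Monday; 2045-12-28 is a Thursday, so it moves forward to 2046-01-01.
Applying '+240 days' to 2046-01-01: counting 240 days forward gives 2046-08-29.
`weekday 4` advances to the next Thursday; 2046-08-29 is a Wednesday, so it moves forward to 2046-08-30.

2046-08-30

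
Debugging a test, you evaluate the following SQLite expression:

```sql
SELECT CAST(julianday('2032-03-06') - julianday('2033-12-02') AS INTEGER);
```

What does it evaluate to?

-636

25 days remain in March 2032 after the 6th (31 − 6).
Full months from April 2032 through November 2033 contribute their day counts.
Then 2 days into December 2033.
Total: 25 + 30 + 31 + 30 + 31 + 31 + 30 + 31 + 30 + 31 + 31 + 28 + 31 + 30 + 31 + 30 + 31 + 31 + 30 + 31 + 30 + 2 = 636.
The subtraction is earlier − later, so the result is −636 → -636.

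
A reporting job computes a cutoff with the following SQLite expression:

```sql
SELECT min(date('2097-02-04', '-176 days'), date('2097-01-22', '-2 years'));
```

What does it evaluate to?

date('2097-02-04', '-176 days') → 2096-08-12.
date('2097-01-22', '-2 years') → 2095-01-22.
Earlier of the two is 2095-01-22.

2095-01-22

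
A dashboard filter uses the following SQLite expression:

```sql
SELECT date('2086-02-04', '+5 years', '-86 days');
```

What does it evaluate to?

Adding +5 years to 2086-02-04 gives 2091-02-04.
Applying '-86 days' to 2091-02-04: counting 86 days back gives 2090-11-10.

2090-11-10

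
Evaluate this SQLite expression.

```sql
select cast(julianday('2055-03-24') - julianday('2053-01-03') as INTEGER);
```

810

28 days remain in January 2053 after the 3rd (31 − 3).
Full months from February 2053 through February 2055 contribute their day counts.
Then 24 days into March 2055.
Total: 28 + 28 + 31 + 30 + 31 + 30 + 31 + 31 + 30 + 31 + 30 + 31 + 31 + 28 + 31 + 30 + 31 + 30 + 31 + 31 + 30 + 31 + 30 + 31 + 31 + 28 + 24 = 810.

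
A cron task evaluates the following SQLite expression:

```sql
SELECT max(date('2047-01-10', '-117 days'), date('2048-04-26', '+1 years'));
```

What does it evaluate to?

date('2047-01-10', '-117 days') → 2046-09-15.
date('2048-04-26', '+1 years') → 2049-04-26.
Later of the two is 2049-04-26.

2049-04-26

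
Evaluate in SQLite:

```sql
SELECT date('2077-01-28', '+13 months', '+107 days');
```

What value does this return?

2078-06-15

Adding +13 months to 2077-01-28 gives 2078-02-28.
Applying '+107 days' to 2078-02-28: counting 107 days forward gives 2078-06-15.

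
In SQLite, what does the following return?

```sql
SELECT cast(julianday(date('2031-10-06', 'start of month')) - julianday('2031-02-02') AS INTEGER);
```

`start of month` rewinds 2031-10-06 to 2031-10-01.
26 days remain in February 2031 after the 2nd (28 − 2).
Full months from March 2031 through September 2031 contribute their day counts.
Then 1 day into October 2031.
Total: 26 + 31 + 30 + 31 + 30 + 31 + 31 + 30 + 1 = 241.

241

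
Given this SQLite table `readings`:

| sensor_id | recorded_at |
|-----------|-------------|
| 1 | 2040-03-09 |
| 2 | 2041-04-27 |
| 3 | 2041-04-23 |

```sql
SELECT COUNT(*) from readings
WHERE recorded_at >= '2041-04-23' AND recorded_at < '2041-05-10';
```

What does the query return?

Rows in [2041-04-23, 2041-05-10): 2041-04-27, 2041-04-23 → 2 rows.

2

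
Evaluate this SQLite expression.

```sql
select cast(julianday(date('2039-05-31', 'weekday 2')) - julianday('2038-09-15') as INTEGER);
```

`weekday 2` advances to the next Tuesday; 2039-05-31 is already a Tuesday, so it stays at 2039-05-31.
15 days remain in September 2038 after the 15th (30 − 15).
Full months from October 2038 through April 2039 contribute their day counts.
Then 31 days into May 2039.
Total: 15 + 31 + 30 + 31 + 31 + 28 + 31 + 30 + 31 = 258.

258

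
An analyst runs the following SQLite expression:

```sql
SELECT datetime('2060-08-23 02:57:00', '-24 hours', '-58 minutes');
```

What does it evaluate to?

2060-08-22 01:59:00

-24 hours from 2060-08-23 02:57:00 is 2060-08-22 02:57:00 (crosses midnight).
-58 minutes from 2060-08-22 02:57:00 is 2060-08-22 01:59:00.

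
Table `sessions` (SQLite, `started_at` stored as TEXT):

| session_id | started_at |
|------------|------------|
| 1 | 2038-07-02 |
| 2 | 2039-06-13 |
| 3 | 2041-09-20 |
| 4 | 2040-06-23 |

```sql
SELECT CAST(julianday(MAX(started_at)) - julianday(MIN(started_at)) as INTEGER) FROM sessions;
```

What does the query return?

MIN = 2038-07-02, MAX = 2041-09-20.
29 days remain in July 2038 after the 2nd (31 − 2).
Full months from August 2038 through August 2041 contribute their day counts.
Then 20 days into September 2041.
Total: 29 + 31 + 30 + 31 + 30 + 31 + 31 + 28 + 31 + 30 + 31 + 30 + 31 + 31 + 30 + 31 + 30 + 31 + 31 + 29 + 31 + 30 + 31 + 30 + 31 + 31 + 30 + 31 + 30 + 31 + 31 + 28 + 31 + 30 + 31 + 30 + 31 + 31 + 20 = 1176.

1176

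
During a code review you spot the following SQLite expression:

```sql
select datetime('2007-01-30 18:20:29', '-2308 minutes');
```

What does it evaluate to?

2007-01-29 03:52:29

2308 minutes = 38h 28m; -2308 minutes from 2007-01-30 18:20:29 is 2007-01-29 03:52:29 (crosses midnight).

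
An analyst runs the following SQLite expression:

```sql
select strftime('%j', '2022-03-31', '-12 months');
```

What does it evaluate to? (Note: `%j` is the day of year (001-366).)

090

First apply '-12 months': 2022-03-31 → 2021-03-31.
Day-of-year for 2021-03-31: days since 2021-01-01 inclusive = 90, zero-padded to 090.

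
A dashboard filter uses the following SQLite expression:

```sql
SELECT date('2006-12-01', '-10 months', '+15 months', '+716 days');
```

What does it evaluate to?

2009-04-16

Adding -10 months to 2006-12-01 gives 2006-02-01.
Adding +15 months to 2006-02-01 gives 2007-05-01.
Applying '+716 days' to 2007-05-01: counting 716 days forward gives 2009-04-16.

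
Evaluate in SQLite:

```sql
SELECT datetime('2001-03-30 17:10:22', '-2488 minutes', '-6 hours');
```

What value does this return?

2001-03-28 17:42:22

2488 minutes = 41h 28m; -2488 minutes from 2001-03-30 17:10:22 is 2001-03-28 23:42:22 (crosses midnight).
-6 hours from 2001-03-28 23:42:22 is 2001-03-28 17:42:22.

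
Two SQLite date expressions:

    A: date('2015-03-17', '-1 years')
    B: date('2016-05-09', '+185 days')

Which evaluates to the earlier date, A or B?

A

A = 2014-03-17.
B = 2016-11-10.
A is earlier.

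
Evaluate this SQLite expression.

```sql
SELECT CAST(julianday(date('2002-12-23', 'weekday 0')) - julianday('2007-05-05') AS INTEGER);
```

-1588

`weekday 0` advances to the next Sunday; 2002-12-23 is a Monday, so it moves forward to 2002-12-29.
2 days remain in December 2002 after the 29th (31 − 29).
Full months from January 2003 through April 2007 contribute their day counts.
Then 5 days into May 2007.
Total: 2 + 31 + 28 + 31 + 30 + 31 + 30 + 31 + 31 + 30 + 31 + 30 + 31 + 31 + 29 + 31 + 30 + 31 + 30 + 31 + 31 + 30 + 31 + 30 + 31 + 31 + 28 + 31 + 30 + 31 + 30 + 31 + 31 + 30 + 31 + 30 + 31 + 31 + 28 + 31 + 30 + 31 + 30 + 31 + 31 + 30 + 31 + 30 + 31 + 31 + 28 + 31 + 30 + 5 = 1588.
The subtraction is earlier − later, so the result is −1588 → -1588.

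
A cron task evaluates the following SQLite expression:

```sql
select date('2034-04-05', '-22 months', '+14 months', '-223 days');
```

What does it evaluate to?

2032-12-25

Adding -22 months to 2034-04-05 gives 2032-06-05.
Adding +14 months to 2032-06-05 gives 2033-08-05.
Applying '-223 days' to 2033-08-05: counting 223 days back gives 2032-12-25.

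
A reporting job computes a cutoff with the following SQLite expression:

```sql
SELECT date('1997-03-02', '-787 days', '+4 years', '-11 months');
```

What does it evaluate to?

Applying '-787 days' to 1997-03-02: counting 787 days back gives 1995-01-05.
Adding +4 years to 1995-01-05 gives 1999-01-05.
Adding -11 months to 1999-01-05 gives 1998-02-05.

1998-02-05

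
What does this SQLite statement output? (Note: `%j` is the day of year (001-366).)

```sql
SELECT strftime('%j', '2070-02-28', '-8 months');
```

179

First apply '-8 months': 2070-02-28 → 2069-06-28.
Day-of-year for 2069-06-28: days since 2069-01-01 inclusive = 179, zero-padded to 179.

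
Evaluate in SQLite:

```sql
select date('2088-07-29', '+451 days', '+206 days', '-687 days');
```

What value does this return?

2088-06-29

Applying '+451 days' to 2088-07-29: counting 451 days forward gives 2089-10-23.
Applying '+206 days' to 2089-10-23: counting 206 days forward gives 2090-05-17.
Applying '-687 days' to 2090-05-17: counting 687 days back gives 2088-06-29.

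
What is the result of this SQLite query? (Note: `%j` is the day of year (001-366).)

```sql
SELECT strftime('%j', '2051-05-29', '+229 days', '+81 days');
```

094

First apply '+229 days', '+81 days': 2051-05-29 → 2052-04-03.
Day-of-year for 2052-04-03: days since 2052-01-01 inclusive = 94, zero-padded to 094.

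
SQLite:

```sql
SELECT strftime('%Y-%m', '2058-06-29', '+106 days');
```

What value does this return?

First apply '+106 days': 2058-06-29 → 2058-10-13.
`%Y-%m` extracts the year-month: 2058-10.

2058-10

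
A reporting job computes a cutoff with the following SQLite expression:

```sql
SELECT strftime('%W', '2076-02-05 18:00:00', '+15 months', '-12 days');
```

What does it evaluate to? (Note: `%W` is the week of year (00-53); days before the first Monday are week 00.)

16

First apply '+15 months', '-12 days': 2076-02-05 18:00:00 → 2077-04-23 18:00:00.
2077-04-23 is a Friday. SQLite's %W counts Mondays since the year started; the result is 16.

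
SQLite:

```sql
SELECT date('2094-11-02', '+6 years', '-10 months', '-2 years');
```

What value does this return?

Adding +6 years to 2094-11-02 gives 2100-11-02.
Adding -10 months to 2100-11-02 gives 2100-01-02.
Adding -2 years to 2100-01-02 gives 2098-01-02.

2098-01-02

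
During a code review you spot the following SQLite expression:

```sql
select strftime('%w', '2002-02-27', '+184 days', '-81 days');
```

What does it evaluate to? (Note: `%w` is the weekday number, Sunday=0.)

First apply '+184 days', '-81 days': 2002-02-27 → 2002-06-10.
2002-06-10 is a Monday; with Sunday=0 that is 1.

1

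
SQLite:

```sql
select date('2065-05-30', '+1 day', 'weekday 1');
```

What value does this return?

Advancing 1 more day within May lands on 2065-05-31.
`weekday 1` advances to the next Monday; 2065-05-31 is a Sunday, so it moves forward to 2065-06-01.

2065-06-01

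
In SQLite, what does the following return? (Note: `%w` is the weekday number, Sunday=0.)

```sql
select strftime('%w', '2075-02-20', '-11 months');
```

2

First apply '-11 months': 2075-02-20 → 2074-03-20.
2074-03-20 is a Tuesday; with Sunday=0 that is 2.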